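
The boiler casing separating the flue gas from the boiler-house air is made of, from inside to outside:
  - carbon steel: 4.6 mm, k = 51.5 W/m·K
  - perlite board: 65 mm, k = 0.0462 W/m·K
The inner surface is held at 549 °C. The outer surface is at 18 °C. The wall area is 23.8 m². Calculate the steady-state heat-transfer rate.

Thermal resistances in series:
R_carbon steel = L/(kA) = 0.0046/(51.5×23.8) = 3.753×10^-6 K/W
R_perlite board = L/(kA) = 0.065/(0.0462×23.8) = 0.05911 K/W
R_total = 0.05912 K/W
Q = ΔT / R_total = 531 / 0.05912

Q ≈ 8980 W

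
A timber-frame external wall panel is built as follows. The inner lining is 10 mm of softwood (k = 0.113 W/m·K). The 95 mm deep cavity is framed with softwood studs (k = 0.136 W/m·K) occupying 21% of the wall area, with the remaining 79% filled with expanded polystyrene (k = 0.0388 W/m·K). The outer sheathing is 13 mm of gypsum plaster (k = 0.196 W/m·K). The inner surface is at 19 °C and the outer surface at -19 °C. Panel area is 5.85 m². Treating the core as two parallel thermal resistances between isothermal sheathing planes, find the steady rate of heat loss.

Sheathing layers in series; stud and cavity paths in parallel between them.
R_inner = 0.01/(0.113×5.85) = 0.01513 K/W
R_stud  = 0.095/(0.136×0.21×5.85) = 0.5686 K/W
R_cav   = 0.095/(0.0388×0.79×5.85) = 0.5298 K/W
1/R_core = 1/R_stud + 1/R_cav → R_core = 0.2743 K/W
R_outer = 0.013/(0.196×5.85) = 0.01134 K/W
R_total = 0.3007 K/W
Q = ΔT/R_total = 38/0.3007

Q ≈ 126 W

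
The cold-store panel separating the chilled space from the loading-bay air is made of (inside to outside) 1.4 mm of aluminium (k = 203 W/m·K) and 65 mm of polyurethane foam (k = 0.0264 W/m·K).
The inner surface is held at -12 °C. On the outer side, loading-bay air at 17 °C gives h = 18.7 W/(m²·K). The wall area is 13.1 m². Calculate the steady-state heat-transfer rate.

Model the wall as resistances in series:
R_aluminium = L/(kA) = 0.0014/(203×13.1) = 5.265×10^-7 K/W
R_polyurethane foam = L/(kA) = 0.065/(0.0264×13.1) = 0.1879 K/W
R_outer film = 1/(h_o·A) = 1/(18.7×13.1) = 0.004082 K/W
R_total = 0.192 K/W
Q = ΔT / R_total = 29 / 0.192

Q ≈ 151 W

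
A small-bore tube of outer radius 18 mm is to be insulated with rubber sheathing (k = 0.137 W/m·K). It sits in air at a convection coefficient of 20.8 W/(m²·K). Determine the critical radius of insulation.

For a cylinder r_cr = k/h = 0.137/20.8
r_cr = 6.59 mm; since the bare radius (18 mm) is above r_cr, any added insulation will reduce heat loss.

r_cr ≈ 6.59 mm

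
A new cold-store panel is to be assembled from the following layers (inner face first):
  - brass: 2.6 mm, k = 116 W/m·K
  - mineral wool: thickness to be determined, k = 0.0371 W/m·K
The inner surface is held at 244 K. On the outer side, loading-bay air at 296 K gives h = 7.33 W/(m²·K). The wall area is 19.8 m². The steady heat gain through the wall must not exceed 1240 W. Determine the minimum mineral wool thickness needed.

L ≈ 25.7 mm

Treating each layer as a thermal resistance in series:
R_brass = L/(kA) = 0.0026/(116×19.8) = 1.132×10^-6 K/W
R_outer film = 1/(h_o·A) = 1/(7.33×19.8) = 0.00689 K/W
Sum of the known resistances R_other = 0.006891 K/W
Required total resistance R_tot = ΔT/Q_allow = 52/1240 = 0.04194 K/W
R_mineral wool = R_tot − R_other = 0.03504 K/W
L = R·k·A = 0.03504×0.0371×19.8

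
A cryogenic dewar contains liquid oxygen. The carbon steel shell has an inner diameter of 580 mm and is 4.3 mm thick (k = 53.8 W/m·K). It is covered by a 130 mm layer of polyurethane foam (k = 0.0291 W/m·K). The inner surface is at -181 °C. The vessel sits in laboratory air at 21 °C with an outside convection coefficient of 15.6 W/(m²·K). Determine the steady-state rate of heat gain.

For a spherical shell R = (1/r₁ − 1/r₂)/(4πk); film R = 1/(h·4πr²). In series:
R_carbon steel shell = (1/0.29 − 1/0.2943)/(4π×53.8) = 7.452×10^-5 K/W
R_polyurethane foam = (1/0.2943 − 1/0.4243)/(4π×0.0291) = 2.847 K/W
R_outer film = 1/(h·4πr_o²) = 1/(15.6×4π×0.4243²) = 0.02833 K/W
R_total = 2.875 K/W
Q = ΔT/R_total = 202/2.875

Q ≈ 70.3 W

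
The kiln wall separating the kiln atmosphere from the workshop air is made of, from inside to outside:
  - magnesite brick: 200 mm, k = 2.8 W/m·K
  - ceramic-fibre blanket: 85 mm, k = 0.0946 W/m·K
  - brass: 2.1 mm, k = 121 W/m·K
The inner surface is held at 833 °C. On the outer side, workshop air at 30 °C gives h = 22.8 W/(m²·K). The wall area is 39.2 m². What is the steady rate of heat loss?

Thermal resistances in series:
R_magnesite brick = L/(kA) = 0.2/(2.8×39.2) = 0.001822 K/W
R_ceramic-fibre blanket = L/(kA) = 0.085/(0.0946×39.2) = 0.02292 K/W
R_brass = L/(kA) = 0.0021/(121×39.2) = 4.427×10^-7 K/W
R_outer film = 1/(h_o·A) = 1/(22.8×39.2) = 0.001119 K/W
R_total = 0.02586 K/W
Q = ΔT / R_total = 803 / 0.02586

Q ≈ 31000 W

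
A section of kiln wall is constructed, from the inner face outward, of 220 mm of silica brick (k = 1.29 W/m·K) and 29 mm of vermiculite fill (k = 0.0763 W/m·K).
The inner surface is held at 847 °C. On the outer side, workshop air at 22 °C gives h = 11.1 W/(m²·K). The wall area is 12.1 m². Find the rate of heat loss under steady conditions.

Q ≈ 15600 W

Series thermal resistances:
R_silica brick = L/(kA) = 0.22/(1.29×12.1) = 0.01409 K/W
R_vermiculite fill = L/(kA) = 0.029/(0.0763×12.1) = 0.03141 K/W
R_outer film = 1/(h_o·A) = 1/(11.1×12.1) = 0.007445 K/W
R_total = 0.05295 K/W
Q = ΔT / R_total = 825 / 0.05295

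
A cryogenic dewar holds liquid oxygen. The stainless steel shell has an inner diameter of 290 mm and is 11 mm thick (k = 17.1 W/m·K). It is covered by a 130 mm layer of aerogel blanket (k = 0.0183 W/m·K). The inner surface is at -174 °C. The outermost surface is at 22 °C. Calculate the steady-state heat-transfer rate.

Q ≈ 15.5 W

Spherical conduction: R = (1/r_in − 1/r_out)/(4πk) per layer; series-sum.
R_stainless steel shell = (1/0.145 − 1/0.156)/(4π×17.1) = 0.002263 K/W
R_aerogel blanket = (1/0.156 − 1/0.286)/(4π×0.0183) = 12.67 K/W
R_total = 12.67 K/W
Q = ΔT/R_total = 196/12.67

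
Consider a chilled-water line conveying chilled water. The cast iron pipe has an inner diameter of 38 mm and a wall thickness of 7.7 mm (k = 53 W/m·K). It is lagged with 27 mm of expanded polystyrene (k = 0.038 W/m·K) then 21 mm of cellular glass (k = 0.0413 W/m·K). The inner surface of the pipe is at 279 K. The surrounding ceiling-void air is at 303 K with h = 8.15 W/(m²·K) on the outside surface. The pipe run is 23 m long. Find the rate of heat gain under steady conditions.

Treating each annulus and film as a series resistance:
R_cast iron pipe wall = ln(26.7/19)/(2π×53×23) = 4.442×10^-5 K/W
R_expanded polystyrene = ln(53.7/26.7)/(2π×0.038×23) = 0.1272 K/W
R_cellular glass = ln(74.7/53.7)/(2π×0.0413×23) = 0.0553 K/W
R_outer film = 1/(h_o·2πr_oL) = 1/(8.15×2π×0.0747×23) = 0.01137 K/W
R_total = 0.194 K/W
Q = ΔT/R_total = 24/0.194

Q ≈ 124 W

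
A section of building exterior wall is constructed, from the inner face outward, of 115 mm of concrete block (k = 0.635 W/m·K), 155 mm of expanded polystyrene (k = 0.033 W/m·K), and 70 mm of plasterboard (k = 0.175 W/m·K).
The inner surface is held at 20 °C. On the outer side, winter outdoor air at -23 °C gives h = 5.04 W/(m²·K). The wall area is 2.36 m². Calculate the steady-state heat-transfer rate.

Q ≈ 18.5 W

Treating each layer as a thermal resistance in series:
R_concrete block = L/(kA) = 0.115/(0.635×2.36) = 0.07674 K/W
R_expanded polystyrene = L/(kA) = 0.155/(0.033×2.36) = 1.99 K/W
R_plasterboard = L/(kA) = 0.07/(0.175×2.36) = 0.1695 K/W
R_outer film = 1/(h_o·A) = 1/(5.04×2.36) = 0.08407 K/W
R_total = 2.321 K/W
Q = ΔT / R_total = 43 / 2.321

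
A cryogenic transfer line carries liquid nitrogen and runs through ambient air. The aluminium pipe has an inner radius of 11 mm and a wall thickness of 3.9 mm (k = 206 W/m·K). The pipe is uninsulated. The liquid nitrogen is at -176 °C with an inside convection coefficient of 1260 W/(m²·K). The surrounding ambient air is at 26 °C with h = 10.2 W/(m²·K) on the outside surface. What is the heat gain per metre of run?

q′ ≈ 191 W/m

Treating each annulus and film as a series resistance:
R_inner film = 1/(h_i·2πr₁L) = 1/(1260×2π×0.011×1) = 0.01148 K/W
R_aluminium pipe wall = ln(14.9/11)/(2π×206×1) = 2.345×10^-4 K/W
R_outer film = 1/(h_o·2πr_oL) = 1/(10.2×2π×0.0149×1) = 1.047 K/W
R_total = 1.059 K/W
Q = ΔT/R_total = 202/1.059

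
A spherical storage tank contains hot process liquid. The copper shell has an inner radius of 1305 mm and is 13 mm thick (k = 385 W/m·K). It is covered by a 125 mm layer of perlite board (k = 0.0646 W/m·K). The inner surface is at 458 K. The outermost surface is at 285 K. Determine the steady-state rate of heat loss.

Spherical conduction: R = (1/r_in − 1/r_out)/(4πk) per layer; series-sum.
R_copper shell = (1/1.305 − 1/1.318)/(4π×385) = 1.562×10^-6 K/W
R_perlite board = (1/1.318 − 1/1.443)/(4π×0.0646) = 0.08096 K/W
R_total = 0.08096 K/W
Q = ΔT/R_total = 173/0.08096

Q ≈ 2140 W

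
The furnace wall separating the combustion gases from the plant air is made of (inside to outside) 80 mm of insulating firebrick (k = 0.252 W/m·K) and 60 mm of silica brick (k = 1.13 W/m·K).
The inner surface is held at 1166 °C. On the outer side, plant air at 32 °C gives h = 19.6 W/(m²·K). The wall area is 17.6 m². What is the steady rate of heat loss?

Q ≈ 47300 W

Series thermal resistances:
R_insulating firebrick = L/(kA) = 0.08/(0.252×17.6) = 0.01804 K/W
R_silica brick = L/(kA) = 0.06/(1.13×17.6) = 0.003017 K/W
R_outer film = 1/(h_o·A) = 1/(19.6×17.6) = 0.002899 K/W
R_total = 0.02395 K/W
Q = ΔT / R_total = 1134 / 0.02395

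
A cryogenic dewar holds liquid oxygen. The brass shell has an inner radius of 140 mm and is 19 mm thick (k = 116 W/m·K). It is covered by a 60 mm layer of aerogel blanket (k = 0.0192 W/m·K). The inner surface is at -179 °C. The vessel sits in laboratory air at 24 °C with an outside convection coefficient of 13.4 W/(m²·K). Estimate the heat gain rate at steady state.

Each spherical layer contributes R = (1/r_i − 1/r_o)/(4πk):
R_brass shell = (1/0.14 − 1/0.159)/(4π×116) = 5.855×10^-4 K/W
R_aerogel blanket = (1/0.159 − 1/0.219)/(4π×0.0192) = 7.142 K/W
R_outer film = 1/(h·4πr_o²) = 1/(13.4×4π×0.219²) = 0.1238 K/W
R_total = 7.266 K/W
Q = ΔT/R_total = 203/7.266

Q ≈ 27.9 W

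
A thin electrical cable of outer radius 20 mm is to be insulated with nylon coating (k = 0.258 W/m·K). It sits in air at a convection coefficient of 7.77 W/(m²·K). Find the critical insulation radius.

r_cr ≈ 33.2 mm

For a cylinder r_cr = k/h = 0.258/7.77
r_cr = 33.2 mm; since the bare radius (20 mm) is below r_cr, adding a thin layer of insulation will *increase* heat loss.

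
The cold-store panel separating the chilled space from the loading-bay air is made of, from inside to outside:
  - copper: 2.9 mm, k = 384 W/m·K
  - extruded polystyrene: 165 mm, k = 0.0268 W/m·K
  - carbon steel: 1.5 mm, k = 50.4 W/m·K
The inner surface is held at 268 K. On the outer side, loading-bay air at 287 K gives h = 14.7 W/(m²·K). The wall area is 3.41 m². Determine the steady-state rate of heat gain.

Series thermal resistances:
R_copper = L/(kA) = 0.0029/(384×3.41) = 2.215×10^-6 K/W
R_extruded polystyrene = L/(kA) = 0.165/(0.0268×3.41) = 1.805 K/W
R_carbon steel = L/(kA) = 0.0015/(50.4×3.41) = 8.728×10^-6 K/W
R_outer film = 1/(h_o·A) = 1/(14.7×3.41) = 0.01995 K/W
R_total = 1.825 K/W
Q = ΔT / R_total = 19 / 1.825

Q ≈ 10.4 W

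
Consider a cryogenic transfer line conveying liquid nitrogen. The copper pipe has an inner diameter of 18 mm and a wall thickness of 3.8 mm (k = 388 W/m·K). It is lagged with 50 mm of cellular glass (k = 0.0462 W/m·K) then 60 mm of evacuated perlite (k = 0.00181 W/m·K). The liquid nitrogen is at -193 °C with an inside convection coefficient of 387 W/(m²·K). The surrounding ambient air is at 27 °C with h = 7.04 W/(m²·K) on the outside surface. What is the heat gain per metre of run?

q′ ≈ 3.4 W/m

Per-layer cylindrical resistances, series-summed:
R_inner film = 1/(h_i·2πr₁L) = 1/(387×2π×0.009×1) = 0.04569 K/W
R_copper pipe wall = ln(12.8/9)/(2π×388×1) = 1.445×10^-4 K/W
R_cellular glass = ln(62.8/12.8)/(2π×0.0462×1) = 5.479 K/W
R_evacuated perlite = ln(122.8/62.8)/(2π×0.00181×1) = 58.97 K/W
R_outer film = 1/(h_o·2πr_oL) = 1/(7.04×2π×0.1228×1) = 0.1841 K/W
R_total = 64.68 K/W
Q = ΔT/R_total = 220/64.68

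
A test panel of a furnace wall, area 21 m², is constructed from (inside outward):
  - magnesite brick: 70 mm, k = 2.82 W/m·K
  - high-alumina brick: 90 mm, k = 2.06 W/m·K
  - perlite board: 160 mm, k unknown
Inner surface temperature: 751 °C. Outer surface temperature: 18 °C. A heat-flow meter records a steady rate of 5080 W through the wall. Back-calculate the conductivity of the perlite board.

k ≈ 0.054 W/(m·K)

Using the resistance-network approach (series):
R_magnesite brick = L/(kA) = 0.07/(2.82×21) = 0.001182 K/W
R_high-alumina brick = L/(kA) = 0.09/(2.06×21) = 0.00208 K/W
Sum of known resistances R_other = 0.003262 K/W
Total R = ΔT/Q = 733/5080 = 0.1443 K/W
R_perlite board = R_total − R_other = 0.141 K/W
k = L/(R·A) = 0.16/(0.141×21)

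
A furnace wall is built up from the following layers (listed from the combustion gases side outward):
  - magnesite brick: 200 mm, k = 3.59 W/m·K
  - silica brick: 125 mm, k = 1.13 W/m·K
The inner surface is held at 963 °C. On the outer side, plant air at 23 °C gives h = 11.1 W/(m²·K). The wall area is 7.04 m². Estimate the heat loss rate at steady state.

Treating each layer as a thermal resistance in series:
R_magnesite brick = L/(kA) = 0.2/(3.59×7.04) = 0.007913 K/W
R_silica brick = L/(kA) = 0.125/(1.13×7.04) = 0.01571 K/W
R_outer film = 1/(h_o·A) = 1/(11.1×7.04) = 0.0128 K/W
R_total = 0.03642 K/W
Q = ΔT / R_total = 940 / 0.03642

Q ≈ 25800 W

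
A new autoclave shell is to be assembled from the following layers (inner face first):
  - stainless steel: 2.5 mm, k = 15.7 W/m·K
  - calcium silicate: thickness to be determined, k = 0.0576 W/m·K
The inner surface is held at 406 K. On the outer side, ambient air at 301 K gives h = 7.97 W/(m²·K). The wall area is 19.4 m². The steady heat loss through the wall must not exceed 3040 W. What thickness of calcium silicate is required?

L ≈ 31.4 mm

Series thermal resistances:
R_stainless steel = L/(kA) = 0.0025/(15.7×19.4) = 8.208×10^-6 K/W
R_outer film = 1/(h_o·A) = 1/(7.97×19.4) = 0.006468 K/W
Sum of the known resistances R_other = 0.006476 K/W
Required total resistance R_tot = ΔT/Q_allow = 105/3040 = 0.03454 K/W
R_calcium silicate = R_tot − R_other = 0.02806 K/W
L = R·k·A = 0.02806×0.0576×19.4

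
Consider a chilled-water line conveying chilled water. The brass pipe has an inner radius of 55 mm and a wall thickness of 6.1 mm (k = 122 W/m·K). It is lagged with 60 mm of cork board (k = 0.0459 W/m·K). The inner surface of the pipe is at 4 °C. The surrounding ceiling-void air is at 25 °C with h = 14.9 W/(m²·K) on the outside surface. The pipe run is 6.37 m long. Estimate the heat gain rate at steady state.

Q ≈ 54.4 W

Radial resistances (cylindrical: R_cond = ln(r_o/r_i)/(2πkL), R_conv = 1/(h·2πrL)):
R_brass pipe wall = ln(61.1/55)/(2π×122×6.37) = 2.154×10^-5 K/W
R_cork board = ln(121.1/61.1)/(2π×0.0459×6.37) = 0.3724 K/W
R_outer film = 1/(h_o·2πr_oL) = 1/(14.9×2π×0.1211×6.37) = 0.01385 K/W
R_total = 0.3863 K/W
Q = ΔT/R_total = 21/0.3863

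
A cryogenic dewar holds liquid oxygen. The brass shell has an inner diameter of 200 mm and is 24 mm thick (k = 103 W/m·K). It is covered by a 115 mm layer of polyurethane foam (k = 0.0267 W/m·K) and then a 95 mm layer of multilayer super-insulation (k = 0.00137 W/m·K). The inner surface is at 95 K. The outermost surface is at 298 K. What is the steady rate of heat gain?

Q ≈ 2.52 W

Spherical conduction: R = (1/r_in − 1/r_out)/(4πk) per layer; series-sum.
R_brass shell = (1/0.1 − 1/0.124)/(4π×103) = 0.001495 K/W
R_polyurethane foam = (1/0.124 − 1/0.239)/(4π×0.0267) = 11.57 K/W
R_multilayer super-insulation = (1/0.239 − 1/0.334)/(4π×0.00137) = 69.13 K/W
R_total = 80.69 K/W
Q = ΔT/R_total = 203/80.69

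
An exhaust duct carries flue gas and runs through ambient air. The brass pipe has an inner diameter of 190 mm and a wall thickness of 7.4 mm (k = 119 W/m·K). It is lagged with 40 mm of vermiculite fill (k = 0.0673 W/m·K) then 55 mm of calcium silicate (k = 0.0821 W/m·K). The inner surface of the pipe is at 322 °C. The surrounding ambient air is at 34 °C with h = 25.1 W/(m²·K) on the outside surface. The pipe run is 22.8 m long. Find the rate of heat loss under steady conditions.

Q ≈ 4540 W

Cylindrical conduction, so R = ln(r₂/r₁)/(2πkL) per layer, in series:
R_brass pipe wall = ln(102.4/95)/(2π×119×22.8) = 4.4×10^-6 K/W
R_vermiculite fill = ln(142.4/102.4)/(2π×0.0673×22.8) = 0.0342 K/W
R_calcium silicate = ln(197.4/142.4)/(2π×0.0821×22.8) = 0.02777 K/W
R_outer film = 1/(h_o·2πr_oL) = 1/(25.1×2π×0.1974×22.8) = 0.001409 K/W
R_total = 0.06338 K/W
Q = ΔT/R_total = 288/0.06338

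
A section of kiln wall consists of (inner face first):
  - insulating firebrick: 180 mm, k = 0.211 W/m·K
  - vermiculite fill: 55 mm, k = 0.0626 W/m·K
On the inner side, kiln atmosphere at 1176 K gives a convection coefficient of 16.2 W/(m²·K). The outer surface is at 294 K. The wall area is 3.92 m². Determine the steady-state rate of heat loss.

Treating each layer as a thermal resistance in series:
R_inner film = 1/(h_i·A) = 1/(16.2×3.92) = 0.01575 K/W
R_insulating firebrick = L/(kA) = 0.18/(0.211×3.92) = 0.2176 K/W
R_vermiculite fill = L/(kA) = 0.055/(0.0626×3.92) = 0.2241 K/W
R_total = 0.4575 K/W
Q = ΔT / R_total = 882 / 0.4575

Q ≈ 1930 W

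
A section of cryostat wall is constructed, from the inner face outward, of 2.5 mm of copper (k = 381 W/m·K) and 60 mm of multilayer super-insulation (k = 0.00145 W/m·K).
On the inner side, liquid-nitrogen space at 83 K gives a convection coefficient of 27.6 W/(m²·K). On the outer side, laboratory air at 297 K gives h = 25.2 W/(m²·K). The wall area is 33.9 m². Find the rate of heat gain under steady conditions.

Series thermal resistances:
R_inner film = 1/(h_i·A) = 1/(27.6×33.9) = 0.001069 K/W
R_copper = L/(kA) = 0.0025/(381×33.9) = 1.936×10^-7 K/W
R_multilayer super-insulation = L/(kA) = 0.06/(0.00145×33.9) = 1.221 K/W
R_outer film = 1/(h_o·A) = 1/(25.2×33.9) = 0.001171 K/W
R_total = 1.223 K/W
Q = ΔT / R_total = 214 / 1.223

Q ≈ 175 W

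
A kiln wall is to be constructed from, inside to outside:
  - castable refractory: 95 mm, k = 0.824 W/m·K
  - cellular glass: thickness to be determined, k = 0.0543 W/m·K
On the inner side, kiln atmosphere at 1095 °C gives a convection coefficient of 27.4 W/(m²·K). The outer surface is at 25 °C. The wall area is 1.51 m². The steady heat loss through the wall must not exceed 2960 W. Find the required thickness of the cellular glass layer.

L ≈ 21.4 mm

Using the resistance-network approach (series):
R_inner film = 1/(h_i·A) = 1/(27.4×1.51) = 0.02417 K/W
R_castable refractory = L/(kA) = 0.095/(0.824×1.51) = 0.07635 K/W
Sum of the known resistances R_other = 0.1005 K/W
Required total resistance R_tot = ΔT/Q_allow = 1070/2960 = 0.3615 K/W
R_cellular glass = R_tot − R_other = 0.261 K/W
L = R·k·A = 0.261×0.0543×1.51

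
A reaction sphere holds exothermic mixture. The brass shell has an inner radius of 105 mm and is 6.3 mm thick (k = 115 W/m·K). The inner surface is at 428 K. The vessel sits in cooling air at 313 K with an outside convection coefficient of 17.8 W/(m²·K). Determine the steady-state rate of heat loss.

Q ≈ 318 W

Spherical conduction: R = (1/r_in − 1/r_out)/(4πk) per layer; series-sum.
R_brass shell = (1/0.105 − 1/0.1113)/(4π×115) = 3.73×10^-4 K/W
R_outer film = 1/(h·4πr_o²) = 1/(17.8×4π×0.1113²) = 0.3609 K/W
R_total = 0.3613 K/W
Q = ΔT/R_total = 115/0.3613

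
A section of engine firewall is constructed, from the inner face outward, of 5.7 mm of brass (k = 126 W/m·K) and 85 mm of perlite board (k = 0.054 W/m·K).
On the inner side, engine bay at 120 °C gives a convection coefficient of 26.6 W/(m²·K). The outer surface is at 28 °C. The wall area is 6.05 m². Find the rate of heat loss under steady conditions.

Q ≈ 345 W

Model the wall as resistances in series:
R_inner film = 1/(h_i·A) = 1/(26.6×6.05) = 0.006214 K/W
R_brass = L/(kA) = 0.0057/(126×6.05) = 7.477×10^-6 K/W
R_perlite board = L/(kA) = 0.085/(0.054×6.05) = 0.2602 K/W
R_total = 0.2664 K/W
Q = ΔT / R_total = 92 / 0.2664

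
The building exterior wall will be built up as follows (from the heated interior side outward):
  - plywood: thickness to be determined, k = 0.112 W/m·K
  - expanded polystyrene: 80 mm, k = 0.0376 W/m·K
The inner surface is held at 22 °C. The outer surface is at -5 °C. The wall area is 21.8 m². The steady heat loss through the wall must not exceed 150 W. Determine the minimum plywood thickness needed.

L ≈ 201 mm

Thermal resistances in series:
R_expanded polystyrene = L/(kA) = 0.08/(0.0376×21.8) = 0.0976 K/W
Sum of the known resistances R_other = 0.0976 K/W
Required total resistance R_tot = ΔT/Q_allow = 27/150 = 0.18 K/W
R_plywood = R_tot − R_other = 0.0824 K/W
L = R·k·A = 0.0824×0.112×21.8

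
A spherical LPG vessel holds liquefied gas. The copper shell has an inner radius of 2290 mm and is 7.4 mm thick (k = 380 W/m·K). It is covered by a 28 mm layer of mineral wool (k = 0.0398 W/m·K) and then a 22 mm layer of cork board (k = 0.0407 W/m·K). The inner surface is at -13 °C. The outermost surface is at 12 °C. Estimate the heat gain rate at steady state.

Spherical conduction: R = (1/r_in − 1/r_out)/(4πk) per layer; series-sum.
R_copper shell = (1/2.29 − 1/2.2974)/(4π×380) = 2.946×10^-7 K/W
R_mineral wool = (1/2.2974 − 1/2.3254)/(4π×0.0398) = 0.01048 K/W
R_cork board = (1/2.3254 − 1/2.3474)/(4π×0.0407) = 0.00788 K/W
R_total = 0.01836 K/W
Q = ΔT/R_total = 25/0.01836

Q ≈ 1360 W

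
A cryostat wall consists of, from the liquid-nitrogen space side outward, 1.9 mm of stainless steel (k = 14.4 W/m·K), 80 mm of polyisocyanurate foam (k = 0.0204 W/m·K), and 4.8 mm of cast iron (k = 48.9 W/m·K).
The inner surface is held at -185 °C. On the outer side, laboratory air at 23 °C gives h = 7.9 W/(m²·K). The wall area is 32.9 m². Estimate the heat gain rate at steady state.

Using the resistance-network approach (series):
R_stainless steel = L/(kA) = 0.0019/(14.4×32.9) = 4.01×10^-6 K/W
R_polyisocyanurate foam = L/(kA) = 0.08/(0.0204×32.9) = 0.1192 K/W
R_cast iron = L/(kA) = 0.0048/(48.9×32.9) = 2.984×10^-6 K/W
R_outer film = 1/(h_o·A) = 1/(7.9×32.9) = 0.003847 K/W
R_total = 0.1231 K/W
Q = ΔT / R_total = 208 / 0.1231

Q ≈ 1690 W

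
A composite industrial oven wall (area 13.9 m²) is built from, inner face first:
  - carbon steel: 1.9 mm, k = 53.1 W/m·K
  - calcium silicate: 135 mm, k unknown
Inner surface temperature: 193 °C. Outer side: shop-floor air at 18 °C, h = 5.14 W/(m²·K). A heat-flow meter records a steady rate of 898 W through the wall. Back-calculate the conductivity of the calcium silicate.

k ≈ 0.0537 W/(m·K)

Treating each layer as a thermal resistance in series:
R_carbon steel = L/(kA) = 0.0019/(53.1×13.9) = 2.574×10^-6 K/W
R_outer film = 1/(h_o·A) = 1/(5.14×13.9) = 0.014 K/W
Sum of known resistances R_other = 0.014 K/W
Total R = ΔT/Q = 175/898 = 0.1949 K/W
R_calcium silicate = R_total − R_other = 0.1809 K/W
k = L/(R·A) = 0.135/(0.1809×13.9)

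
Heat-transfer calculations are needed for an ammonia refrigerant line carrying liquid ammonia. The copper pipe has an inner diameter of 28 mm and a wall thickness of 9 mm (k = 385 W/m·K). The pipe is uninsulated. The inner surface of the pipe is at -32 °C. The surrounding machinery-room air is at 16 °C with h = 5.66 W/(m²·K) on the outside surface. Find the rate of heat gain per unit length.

Radial resistances (cylindrical: R_cond = ln(r_o/r_i)/(2πkL), R_conv = 1/(h·2πrL)):
R_copper pipe wall = ln(23/14)/(2π×385×1) = 2.052×10^-4 K/W
R_outer film = 1/(h_o·2πr_oL) = 1/(5.66×2π×0.023×1) = 1.223 K/W
R_total = 1.223 K/W
Q = ΔT/R_total = 48/1.223

q′ ≈ 39.3 W/m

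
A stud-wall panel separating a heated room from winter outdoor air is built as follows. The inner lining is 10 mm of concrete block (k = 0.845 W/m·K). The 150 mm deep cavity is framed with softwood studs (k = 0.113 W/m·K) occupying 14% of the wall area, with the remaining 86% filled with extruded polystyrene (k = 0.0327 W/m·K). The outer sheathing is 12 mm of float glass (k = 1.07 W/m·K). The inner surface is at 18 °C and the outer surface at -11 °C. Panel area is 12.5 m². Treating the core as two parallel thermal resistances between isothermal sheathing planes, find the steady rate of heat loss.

Sheathing layers in series; stud and cavity paths in parallel between them.
R_inner = 0.01/(0.845×12.5) = 9.467×10^-4 K/W
R_stud  = 0.15/(0.113×0.14×12.5) = 0.7585 K/W
R_cav   = 0.15/(0.0327×0.86×12.5) = 0.4267 K/W
1/R_core = 1/R_stud + 1/R_cav → R_core = 0.2731 K/W
R_outer = 0.012/(1.07×12.5) = 8.972×10^-4 K/W
R_total = 0.2749 K/W
Q = ΔT/R_total = 29/0.2749

Q ≈ 105 W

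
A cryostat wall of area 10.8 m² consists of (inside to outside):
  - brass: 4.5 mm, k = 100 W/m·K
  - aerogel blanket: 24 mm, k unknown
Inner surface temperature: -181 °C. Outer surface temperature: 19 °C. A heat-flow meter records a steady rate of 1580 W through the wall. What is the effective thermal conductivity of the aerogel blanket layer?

Using the resistance-network approach (series):
R_brass = L/(kA) = 0.0045/(100×10.8) = 4.167×10^-6 K/W
Sum of known resistances R_other = 4.167×10^-6 K/W
Total R = ΔT/Q = 200/1580 = 0.1266 K/W
R_aerogel blanket = R_total − R_other = 0.1266 K/W
k = L/(R·A) = 0.024/(0.1266×10.8)

k ≈ 0.0176 W/(m·K)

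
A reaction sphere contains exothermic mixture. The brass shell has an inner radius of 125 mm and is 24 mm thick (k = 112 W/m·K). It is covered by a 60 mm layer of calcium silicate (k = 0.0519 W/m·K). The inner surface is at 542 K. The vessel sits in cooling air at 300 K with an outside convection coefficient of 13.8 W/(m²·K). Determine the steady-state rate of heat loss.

Q ≈ 78.4 W

For a spherical shell R = (1/r₁ − 1/r₂)/(4πk); film R = 1/(h·4πr²). In series:
R_brass shell = (1/0.125 − 1/0.149)/(4π×112) = 9.156×10^-4 K/W
R_calcium silicate = (1/0.149 − 1/0.209)/(4π×0.0519) = 2.954 K/W
R_outer film = 1/(h·4πr_o²) = 1/(13.8×4π×0.209²) = 0.132 K/W
R_total = 3.087 K/W
Q = ΔT/R_total = 242/3.087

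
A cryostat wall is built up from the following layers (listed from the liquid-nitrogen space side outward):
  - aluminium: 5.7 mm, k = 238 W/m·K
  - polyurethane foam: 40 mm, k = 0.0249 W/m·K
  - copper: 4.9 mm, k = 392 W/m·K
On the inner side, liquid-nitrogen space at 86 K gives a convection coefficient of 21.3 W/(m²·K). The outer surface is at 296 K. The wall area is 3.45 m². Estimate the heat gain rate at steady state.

Model the wall as resistances in series:
R_inner film = 1/(h_i·A) = 1/(21.3×3.45) = 0.01361 K/W
R_aluminium = L/(kA) = 0.0057/(238×3.45) = 6.942×10^-6 K/W
R_polyurethane foam = L/(kA) = 0.04/(0.0249×3.45) = 0.4656 K/W
R_copper = L/(kA) = 0.0049/(392×3.45) = 3.623×10^-6 K/W
R_total = 0.4792 K/W
Q = ΔT / R_total = 210 / 0.4792

Q ≈ 438 W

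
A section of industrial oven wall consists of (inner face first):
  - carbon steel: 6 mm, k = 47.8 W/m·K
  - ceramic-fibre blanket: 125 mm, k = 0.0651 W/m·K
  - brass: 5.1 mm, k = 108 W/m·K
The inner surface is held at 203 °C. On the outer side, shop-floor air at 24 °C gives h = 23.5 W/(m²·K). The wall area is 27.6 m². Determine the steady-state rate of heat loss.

Q ≈ 2520 W

Model the wall as resistances in series:
R_carbon steel = L/(kA) = 0.006/(47.8×27.6) = 4.548×10^-6 K/W
R_ceramic-fibre blanket = L/(kA) = 0.125/(0.0651×27.6) = 0.06957 K/W
R_brass = L/(kA) = 0.0051/(108×27.6) = 1.711×10^-6 K/W
R_outer film = 1/(h_o·A) = 1/(23.5×27.6) = 0.001542 K/W
R_total = 0.07112 K/W
Q = ΔT / R_total = 179 / 0.07112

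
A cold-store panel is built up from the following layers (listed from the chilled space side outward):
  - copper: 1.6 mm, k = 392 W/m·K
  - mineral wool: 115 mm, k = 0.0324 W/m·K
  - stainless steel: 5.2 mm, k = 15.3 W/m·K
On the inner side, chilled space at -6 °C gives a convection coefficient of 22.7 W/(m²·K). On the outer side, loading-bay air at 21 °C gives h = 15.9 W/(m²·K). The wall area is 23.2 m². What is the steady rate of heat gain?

Q ≈ 171 W

Treating each layer as a thermal resistance in series:
R_inner film = 1/(h_i·A) = 1/(22.7×23.2) = 0.001899 K/W
R_copper = L/(kA) = 0.0016/(392×23.2) = 1.759×10^-7 K/W
R_mineral wool = L/(kA) = 0.115/(0.0324×23.2) = 0.153 K/W
R_stainless steel = L/(kA) = 0.0052/(15.3×23.2) = 1.465×10^-5 K/W
R_outer film = 1/(h_o·A) = 1/(15.9×23.2) = 0.002711 K/W
R_total = 0.1576 K/W
Q = ΔT / R_total = 27 / 0.1576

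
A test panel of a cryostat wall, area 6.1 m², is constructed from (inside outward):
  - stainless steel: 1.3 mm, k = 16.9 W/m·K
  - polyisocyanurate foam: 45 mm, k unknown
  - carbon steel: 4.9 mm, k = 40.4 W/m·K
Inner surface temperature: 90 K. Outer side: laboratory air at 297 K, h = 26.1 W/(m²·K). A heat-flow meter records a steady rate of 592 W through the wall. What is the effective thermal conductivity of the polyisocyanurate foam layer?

Model the wall as resistances in series:
R_stainless steel = L/(kA) = 0.0013/(16.9×6.1) = 1.261×10^-5 K/W
R_carbon steel = L/(kA) = 0.0049/(40.4×6.1) = 1.988×10^-5 K/W
R_outer film = 1/(h_o·A) = 1/(26.1×6.1) = 0.006281 K/W
Sum of known resistances R_other = 0.006314 K/W
Total R = ΔT/Q = 207/592 = 0.3497 K/W
R_polyisocyanurate foam = R_total − R_other = 0.3433 K/W
k = L/(R·A) = 0.045/(0.3433×6.1)

k ≈ 0.0215 W/(m·K)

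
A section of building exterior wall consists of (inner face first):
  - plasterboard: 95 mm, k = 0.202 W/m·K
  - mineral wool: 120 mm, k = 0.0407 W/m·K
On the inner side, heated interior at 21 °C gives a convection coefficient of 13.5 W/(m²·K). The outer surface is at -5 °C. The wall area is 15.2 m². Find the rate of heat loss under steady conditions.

Model the wall as resistances in series:
R_inner film = 1/(h_i·A) = 1/(13.5×15.2) = 0.004873 K/W
R_plasterboard = L/(kA) = 0.095/(0.202×15.2) = 0.03094 K/W
R_mineral wool = L/(kA) = 0.12/(0.0407×15.2) = 0.194 K/W
R_total = 0.2298 K/W
Q = ΔT / R_total = 26 / 0.2298

Q ≈ 113 W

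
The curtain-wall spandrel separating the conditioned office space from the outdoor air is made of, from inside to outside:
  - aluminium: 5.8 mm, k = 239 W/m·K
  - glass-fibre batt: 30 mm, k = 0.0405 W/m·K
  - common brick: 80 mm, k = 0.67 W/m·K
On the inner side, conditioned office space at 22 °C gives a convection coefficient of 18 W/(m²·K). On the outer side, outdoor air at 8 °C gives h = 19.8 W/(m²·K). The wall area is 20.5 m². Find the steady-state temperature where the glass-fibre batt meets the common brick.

Model the wall as resistances in series:
R_inner film = 1/(h_i·A) = 1/(18×20.5) = 0.00271 K/W
R_aluminium = L/(kA) = 0.0058/(239×20.5) = 1.184×10^-6 K/W
R_glass-fibre batt = L/(kA) = 0.03/(0.0405×20.5) = 0.03613 K/W
R_common brick = L/(kA) = 0.08/(0.67×20.5) = 0.005825 K/W
R_outer film = 1/(h_o·A) = 1/(19.8×20.5) = 0.002464 K/W
R_total = 0.04713 K/W;  Q = ΔT/R_total = 14/0.04713 = 297 W
T_interface = T_inner − Q·ΣR(inner→interface) = 22 − 297×0.03884

T ≈ 10.5 °C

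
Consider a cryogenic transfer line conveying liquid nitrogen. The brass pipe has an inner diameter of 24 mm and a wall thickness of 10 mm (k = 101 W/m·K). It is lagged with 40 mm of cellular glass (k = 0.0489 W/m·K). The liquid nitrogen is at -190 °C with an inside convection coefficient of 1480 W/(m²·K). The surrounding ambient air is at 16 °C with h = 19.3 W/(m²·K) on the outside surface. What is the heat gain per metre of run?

Per-layer cylindrical resistances, series-summed:
R_inner film = 1/(h_i·2πr₁L) = 1/(1480×2π×0.012×1) = 0.008961 K/W
R_brass pipe wall = ln(22/12)/(2π×101×1) = 9.551×10^-4 K/W
R_cellular glass = ln(62/22)/(2π×0.0489×1) = 3.372 K/W
R_outer film = 1/(h_o·2πr_oL) = 1/(19.3×2π×0.062×1) = 0.133 K/W
R_total = 3.515 K/W
Q = ΔT/R_total = 206/3.515

q′ ≈ 58.6 W/m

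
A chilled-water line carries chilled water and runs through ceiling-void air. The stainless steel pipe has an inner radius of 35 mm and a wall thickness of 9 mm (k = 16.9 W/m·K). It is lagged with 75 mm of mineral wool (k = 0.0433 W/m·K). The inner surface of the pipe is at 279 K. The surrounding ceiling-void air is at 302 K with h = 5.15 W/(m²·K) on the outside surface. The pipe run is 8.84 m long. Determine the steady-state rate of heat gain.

Q ≈ 51.9 W

For a radial system each layer contributes R = ln(r_out/r_in)/(2πkL); films add R = 1/(hA).
R_stainless steel pipe wall = ln(44/35)/(2π×16.9×8.84) = 2.438×10^-4 K/W
R_mineral wool = ln(119/44)/(2π×0.0433×8.84) = 0.4137 K/W
R_outer film = 1/(h_o·2πr_oL) = 1/(5.15×2π×0.119×8.84) = 0.02938 K/W
R_total = 0.4433 K/W
Q = ΔT/R_total = 23/0.4433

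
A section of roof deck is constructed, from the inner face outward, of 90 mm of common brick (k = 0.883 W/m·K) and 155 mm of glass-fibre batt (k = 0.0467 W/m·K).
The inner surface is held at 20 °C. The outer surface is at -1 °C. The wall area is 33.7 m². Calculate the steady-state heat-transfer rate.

Model the wall as resistances in series:
R_common brick = L/(kA) = 0.09/(0.883×33.7) = 0.003024 K/W
R_glass-fibre batt = L/(kA) = 0.155/(0.0467×33.7) = 0.09849 K/W
R_total = 0.1015 K/W
Q = ΔT / R_total = 21 / 0.1015

Q ≈ 207 W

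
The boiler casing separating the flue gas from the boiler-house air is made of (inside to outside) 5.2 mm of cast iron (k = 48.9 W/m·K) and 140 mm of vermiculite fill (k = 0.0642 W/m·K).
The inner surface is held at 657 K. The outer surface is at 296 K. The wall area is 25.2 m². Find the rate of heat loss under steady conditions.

Q ≈ 4170 W

Series thermal resistances:
R_cast iron = L/(kA) = 0.0052/(48.9×25.2) = 4.22×10^-6 K/W
R_vermiculite fill = L/(kA) = 0.14/(0.0642×25.2) = 0.08654 K/W
R_total = 0.08654 K/W
Q = ΔT / R_total = 361 / 0.08654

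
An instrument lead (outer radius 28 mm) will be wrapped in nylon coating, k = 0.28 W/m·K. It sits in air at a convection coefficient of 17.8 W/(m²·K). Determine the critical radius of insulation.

For a cylinder r_cr = k/h = 0.28/17.8
r_cr = 15.7 mm; since the bare radius (28 mm) is above r_cr, any added insulation will reduce heat loss.

r_cr ≈ 15.7 mm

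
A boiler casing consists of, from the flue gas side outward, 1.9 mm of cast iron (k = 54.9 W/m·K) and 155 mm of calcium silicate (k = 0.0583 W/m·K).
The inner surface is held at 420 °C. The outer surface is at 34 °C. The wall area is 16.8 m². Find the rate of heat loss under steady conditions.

Q ≈ 2440 W

Series thermal resistances:
R_cast iron = L/(kA) = 0.0019/(54.9×16.8) = 2.06×10^-6 K/W
R_calcium silicate = L/(kA) = 0.155/(0.0583×16.8) = 0.1583 K/W
R_total = 0.1583 K/W
Q = ΔT / R_total = 386 / 0.1583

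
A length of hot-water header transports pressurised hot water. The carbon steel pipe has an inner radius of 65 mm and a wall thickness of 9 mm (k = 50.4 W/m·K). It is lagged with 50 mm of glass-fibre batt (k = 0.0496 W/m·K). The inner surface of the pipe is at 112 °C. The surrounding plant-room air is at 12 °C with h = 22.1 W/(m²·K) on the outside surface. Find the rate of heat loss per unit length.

Treating each annulus and film as a series resistance:
R_carbon steel pipe wall = ln(74/65)/(2π×50.4×1) = 4.095×10^-4 K/W
R_glass-fibre batt = ln(124/74)/(2π×0.0496×1) = 1.656 K/W
R_outer film = 1/(h_o·2πr_oL) = 1/(22.1×2π×0.124×1) = 0.05808 K/W
R_total = 1.715 K/W
Q = ΔT/R_total = 100/1.715

q′ ≈ 58.3 W/m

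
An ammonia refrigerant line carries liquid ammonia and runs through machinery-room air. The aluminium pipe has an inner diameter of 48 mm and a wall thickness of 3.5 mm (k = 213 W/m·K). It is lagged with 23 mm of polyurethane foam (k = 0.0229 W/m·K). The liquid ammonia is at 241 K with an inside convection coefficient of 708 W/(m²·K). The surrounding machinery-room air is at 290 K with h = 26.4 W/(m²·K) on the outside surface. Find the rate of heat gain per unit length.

q′ ≈ 11.3 W/m

For a radial system each layer contributes R = ln(r_out/r_in)/(2πkL); films add R = 1/(hA).
R_inner film = 1/(h_i·2πr₁L) = 1/(708×2π×0.024×1) = 0.009366 K/W
R_aluminium pipe wall = ln(27.5/24)/(2π×213×1) = 1.017×10^-4 K/W
R_polyurethane foam = ln(50.5/27.5)/(2π×0.0229×1) = 4.224 K/W
R_outer film = 1/(h_o·2πr_oL) = 1/(26.4×2π×0.0505×1) = 0.1194 K/W
R_total = 4.353 K/W
Q = ΔT/R_total = 49/4.353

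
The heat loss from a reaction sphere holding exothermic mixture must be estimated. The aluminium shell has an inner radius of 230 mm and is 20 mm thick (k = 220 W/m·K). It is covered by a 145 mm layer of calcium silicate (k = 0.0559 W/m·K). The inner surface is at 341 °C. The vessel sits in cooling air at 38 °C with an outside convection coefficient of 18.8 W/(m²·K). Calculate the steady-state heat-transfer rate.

Each spherical layer contributes R = (1/r_i − 1/r_o)/(4πk):
R_aluminium shell = (1/0.23 − 1/0.25)/(4π×220) = 1.258×10^-4 K/W
R_calcium silicate = (1/0.25 − 1/0.395)/(4π×0.0559) = 2.09 K/W
R_outer film = 1/(h·4πr_o²) = 1/(18.8×4π×0.395²) = 0.02713 K/W
R_total = 2.118 K/W
Q = ΔT/R_total = 303/2.118

Q ≈ 143 W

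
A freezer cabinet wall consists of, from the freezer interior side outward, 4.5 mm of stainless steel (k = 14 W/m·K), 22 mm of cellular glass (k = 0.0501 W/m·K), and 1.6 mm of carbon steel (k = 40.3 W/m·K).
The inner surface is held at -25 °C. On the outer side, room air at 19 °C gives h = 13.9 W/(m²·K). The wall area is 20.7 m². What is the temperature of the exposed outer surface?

T ≈ 12.8 °C

Model the wall as resistances in series:
R_stainless steel = L/(kA) = 0.0045/(14×20.7) = 1.553×10^-5 K/W
R_cellular glass = L/(kA) = 0.022/(0.0501×20.7) = 0.02121 K/W
R_carbon steel = L/(kA) = 0.0016/(40.3×20.7) = 1.918×10^-6 K/W
R_outer film = 1/(h_o·A) = 1/(13.9×20.7) = 0.003475 K/W
R_total = 0.02471 K/W;  Q = ΔT/R_total = 44/0.02471 = 1781 W
T_interface = T_inner + Q·ΣR(inner→interface) = -25 + 1780×0.02123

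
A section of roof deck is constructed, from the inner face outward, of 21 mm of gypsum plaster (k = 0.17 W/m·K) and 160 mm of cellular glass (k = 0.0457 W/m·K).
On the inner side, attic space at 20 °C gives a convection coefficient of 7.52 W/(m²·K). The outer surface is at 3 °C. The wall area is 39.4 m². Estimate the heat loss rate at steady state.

Thermal resistances in series:
R_inner film = 1/(h_i·A) = 1/(7.52×39.4) = 0.003375 K/W
R_gypsum plaster = L/(kA) = 0.021/(0.17×39.4) = 0.003135 K/W
R_cellular glass = L/(kA) = 0.16/(0.0457×39.4) = 0.08886 K/W
R_total = 0.09537 K/W
Q = ΔT / R_total = 17 / 0.09537

Q ≈ 178 W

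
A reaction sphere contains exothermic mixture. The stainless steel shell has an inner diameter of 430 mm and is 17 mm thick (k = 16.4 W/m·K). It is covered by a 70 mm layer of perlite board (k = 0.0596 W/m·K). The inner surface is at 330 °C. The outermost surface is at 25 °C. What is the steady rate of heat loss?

Spherical conduction: R = (1/r_in − 1/r_out)/(4πk) per layer; series-sum.
R_stainless steel shell = (1/0.215 − 1/0.232)/(4π×16.4) = 0.001654 K/W
R_perlite board = (1/0.232 − 1/0.302)/(4π×0.0596) = 1.334 K/W
R_total = 1.336 K/W
Q = ΔT/R_total = 305/1.336

Q ≈ 228 W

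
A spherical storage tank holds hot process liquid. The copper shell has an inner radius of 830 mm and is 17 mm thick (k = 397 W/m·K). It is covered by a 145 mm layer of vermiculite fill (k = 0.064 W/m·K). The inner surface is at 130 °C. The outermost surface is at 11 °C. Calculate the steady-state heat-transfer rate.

Q ≈ 555 W

Each spherical layer contributes R = (1/r_i − 1/r_o)/(4πk):
R_copper shell = (1/0.83 − 1/0.847)/(4π×397) = 4.847×10^-6 K/W
R_vermiculite fill = (1/0.847 − 1/0.992)/(4π×0.064) = 0.2146 K/W
R_total = 0.2146 K/W
Q = ΔT/R_total = 119/0.2146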